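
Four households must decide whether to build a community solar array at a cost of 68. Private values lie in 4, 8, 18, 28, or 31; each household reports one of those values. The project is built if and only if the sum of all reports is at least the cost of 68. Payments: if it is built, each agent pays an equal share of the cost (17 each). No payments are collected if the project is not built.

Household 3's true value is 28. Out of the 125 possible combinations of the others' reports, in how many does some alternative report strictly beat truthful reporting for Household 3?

Others report (4, 4, 31): truth gives 0; report 31 gives 11 > 0. Violating.
Others report (4, 31, 4): truth gives 0; report 31 gives 11 > 0. Violating.
Others report (31, 4, 4): truth gives 0; report 31 gives 11 > 0. Violating.
Others report (4, 4, 4): truth gives 0; no alternative beats it.
Others report (4, 4, 8): truth gives 0; no alternative beats it.
(Checking all 125 profiles: 3 have a profitable deviation, 122 do not.)

3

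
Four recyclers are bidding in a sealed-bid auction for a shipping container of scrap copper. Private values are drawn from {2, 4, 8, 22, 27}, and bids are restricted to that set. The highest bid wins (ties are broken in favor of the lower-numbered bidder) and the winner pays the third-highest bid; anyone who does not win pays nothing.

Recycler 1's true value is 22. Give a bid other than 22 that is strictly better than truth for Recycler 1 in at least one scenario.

Suppose Recycler 2 bids 2, Recycler 3 bids 2 and Recycler 4 bids 27.
Bid 22: loses, pays 0, utility 0.
Bid 27: wins, pays 2, utility 22 - 2 = 20.
So bidding 27 beats truth here (20 > 0).

27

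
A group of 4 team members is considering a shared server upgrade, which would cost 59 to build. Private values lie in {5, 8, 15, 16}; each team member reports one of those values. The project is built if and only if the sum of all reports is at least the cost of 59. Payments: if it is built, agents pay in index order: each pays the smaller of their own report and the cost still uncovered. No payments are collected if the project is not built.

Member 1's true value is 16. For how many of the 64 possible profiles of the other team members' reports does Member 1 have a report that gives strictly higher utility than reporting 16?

8

Others report (15, 15, 15): truth gives 0; report 15 gives 1 > 0. Violating.
Others report (15, 15, 16): truth gives 0; report 15 gives 1 > 0. Violating.
Others report (15, 16, 15): truth gives 0; report 15 gives 1 > 0. Violating.
Others report (15, 16, 16): truth gives 0; report 15 gives 1 > 0. Violating.
Others report (5, 5, 5): truth gives 0; no alternative beats it.
Others report (5, 5, 8): truth gives 0; no alternative beats it.
(Checking all 64 profiles: 8 have a profitable deviation, 56 do not.)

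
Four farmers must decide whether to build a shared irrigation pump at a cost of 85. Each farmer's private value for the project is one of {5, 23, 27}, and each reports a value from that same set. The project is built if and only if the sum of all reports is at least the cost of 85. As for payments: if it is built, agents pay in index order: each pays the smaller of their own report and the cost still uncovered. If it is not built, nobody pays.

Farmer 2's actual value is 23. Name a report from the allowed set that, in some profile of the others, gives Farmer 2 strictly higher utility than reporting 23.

5

Suppose Farmer 1 reports 27, Farmer 3 reports 27 and Farmer 4 reports 27.
Report 23: project built, pays 23, utility 23 - 23 = 0.
Report 5: project built, pays 5, utility 23 - 5 = 18.
So reporting 5 beats truth here (18 > 0).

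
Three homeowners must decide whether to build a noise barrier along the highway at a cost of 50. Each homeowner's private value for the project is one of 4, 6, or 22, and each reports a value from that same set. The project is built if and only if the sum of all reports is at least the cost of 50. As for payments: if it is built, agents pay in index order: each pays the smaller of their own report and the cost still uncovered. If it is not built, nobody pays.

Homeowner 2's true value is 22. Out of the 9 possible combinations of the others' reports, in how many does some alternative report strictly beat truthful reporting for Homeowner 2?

1

Others report (22, 22): truth gives 0; report 6 gives 16 > 0. Violating.
Others report (4, 4): truth gives 0; no alternative beats it.
Others report (4, 6): truth gives 0; no alternative beats it.
(Checking all 9 profiles: 1 has a profitable deviation, 8 do not.)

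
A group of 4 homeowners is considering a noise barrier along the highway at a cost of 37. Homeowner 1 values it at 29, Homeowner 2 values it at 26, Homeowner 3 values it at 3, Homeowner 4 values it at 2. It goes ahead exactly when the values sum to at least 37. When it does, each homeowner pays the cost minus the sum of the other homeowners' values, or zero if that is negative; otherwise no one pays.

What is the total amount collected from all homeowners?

Total value 60 ≥ cost 37, so it is built.
Homeowner 1: others sum to 31; max(0, 37 - 31) = 6.
Homeowner 2: others sum to 34; max(0, 37 - 34) = 3.
Homeowner 3: others sum to 57; max(0, 37 - 57) = 0.
Homeowner 4: others sum to 58; max(0, 37 - 58) = 0.
Total collected = 6 + 3 + 0 + 0 = 9.

9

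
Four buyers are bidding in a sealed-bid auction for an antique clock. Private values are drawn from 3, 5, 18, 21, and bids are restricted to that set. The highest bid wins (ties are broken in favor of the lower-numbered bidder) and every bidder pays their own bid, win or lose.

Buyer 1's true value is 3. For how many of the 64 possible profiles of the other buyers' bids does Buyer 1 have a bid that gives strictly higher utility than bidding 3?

Others bid (3, 3, 5): truth gives -3; bid 5 gives -2 > -3. Violating.
Others bid (3, 5, 3): truth gives -3; bid 5 gives -2 > -3. Violating.
Others bid (3, 5, 5): truth gives -3; bid 5 gives -2 > -3. Violating.
Others bid (5, 3, 3): truth gives -3; bid 5 gives -2 > -3. Violating.
Others bid (3, 3, 3): truth gives 0; no alternative beats it.
Others bid (3, 3, 18): truth gives -3; no alternative beats it.
(Checking all 64 profiles: 7 have a profitable deviation, 57 do not.)

7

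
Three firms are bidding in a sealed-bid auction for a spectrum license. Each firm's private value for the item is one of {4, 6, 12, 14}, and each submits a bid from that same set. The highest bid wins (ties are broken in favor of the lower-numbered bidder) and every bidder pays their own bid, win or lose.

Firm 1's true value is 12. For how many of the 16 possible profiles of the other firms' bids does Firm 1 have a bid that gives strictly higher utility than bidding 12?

Others bid (4, 4): truth gives 0; bid 4 gives 8 > 0. Violating.
Others bid (4, 6): truth gives 0; bid 6 gives 6 > 0. Violating.
Others bid (4, 14): truth gives -12; bid 14 gives -2 > -12. Violating.
Others bid (6, 4): truth gives 0; bid 6 gives 6 > 0. Violating.
Others bid (4, 12): truth gives 0; no alternative beats it.
Others bid (6, 12): truth gives 0; no alternative beats it.
(Checking all 16 profiles: 11 have a profitable deviation, 5 do not.)

11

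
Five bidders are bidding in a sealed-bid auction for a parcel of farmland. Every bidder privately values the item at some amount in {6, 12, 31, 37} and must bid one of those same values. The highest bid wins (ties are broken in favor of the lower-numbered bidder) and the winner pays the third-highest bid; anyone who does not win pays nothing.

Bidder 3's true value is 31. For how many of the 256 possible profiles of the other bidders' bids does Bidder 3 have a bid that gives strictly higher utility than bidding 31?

32

Others bid (6, 6, 6, 37): truth gives 0; bid 37 gives 25 > 0. Violating.
Others bid (6, 6, 12, 37): truth gives 0; bid 37 gives 19 > 0. Violating.
Others bid (6, 6, 37, 6): truth gives 0; bid 37 gives 25 > 0. Violating.
Others bid (6, 6, 37, 12): truth gives 0; bid 37 gives 19 > 0. Violating.
Others bid (6, 6, 6, 6): truth gives 25; no alternative beats it.
Others bid (6, 6, 6, 12): truth gives 25; no alternative beats it.
(Checking all 256 profiles: 32 have a profitable deviation, 224 do not.)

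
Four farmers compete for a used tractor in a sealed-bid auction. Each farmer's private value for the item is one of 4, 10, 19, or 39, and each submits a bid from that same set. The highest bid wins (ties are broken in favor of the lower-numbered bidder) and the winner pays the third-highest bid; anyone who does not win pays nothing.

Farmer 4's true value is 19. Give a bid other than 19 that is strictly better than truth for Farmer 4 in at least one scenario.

39

Suppose Farmer 1 bids 4, Farmer 2 bids 4 and Farmer 3 bids 19.
Bid 19: loses, pays 0, utility 0.
Bid 39: wins, pays 4, utility 19 - 4 = 15.
So bidding 39 beats truth here (15 > 0).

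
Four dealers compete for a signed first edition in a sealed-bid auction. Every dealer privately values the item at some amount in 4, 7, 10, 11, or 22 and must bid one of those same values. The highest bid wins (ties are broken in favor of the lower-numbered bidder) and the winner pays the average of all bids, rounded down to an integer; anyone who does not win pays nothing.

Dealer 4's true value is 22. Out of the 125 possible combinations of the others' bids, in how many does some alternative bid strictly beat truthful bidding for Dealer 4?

27

Others bid (4, 4, 4): truth gives 14; bid 7 gives 18 > 14. Violating.
Others bid (4, 4, 7): truth gives 13; bid 10 gives 16 > 13. Violating.
Others bid (4, 4, 10): truth gives 12; bid 11 gives 15 > 12. Violating.
Others bid (4, 7, 4): truth gives 13; bid 10 gives 16 > 13. Violating.
Others bid (4, 4, 11): truth gives 12; no alternative beats it.
Others bid (4, 4, 22): truth gives 0; no alternative beats it.
(Checking all 125 profiles: 27 have a profitable deviation, 98 do not.)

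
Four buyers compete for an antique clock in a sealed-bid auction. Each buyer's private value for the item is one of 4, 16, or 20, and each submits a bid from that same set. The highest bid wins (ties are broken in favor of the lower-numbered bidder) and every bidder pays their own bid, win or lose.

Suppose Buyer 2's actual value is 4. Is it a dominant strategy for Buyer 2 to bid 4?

Yes

Check each profile of the others' bids and compare truth against every alternative bid.
Others bid (4, 4, 20): truth gives -4, best alternative gives -16.
Others bid (4, 16, 20): truth gives -4, best alternative gives -16.
Others bid (4, 20, 4): truth gives -4, best alternative gives -16.
Others bid (4, 20, 16): truth gives -4, best alternative gives -16.
Others bid (4, 20, 20): truth gives -4, best alternative gives -16.
Others bid (16, 4, 4): truth gives -4, best alternative gives -16.
(Remaining 21 profiles checked similarly; truth is weakly best in each.)
In every case the truthful bid is at least as good as any alternative, so it is a dominant strategy.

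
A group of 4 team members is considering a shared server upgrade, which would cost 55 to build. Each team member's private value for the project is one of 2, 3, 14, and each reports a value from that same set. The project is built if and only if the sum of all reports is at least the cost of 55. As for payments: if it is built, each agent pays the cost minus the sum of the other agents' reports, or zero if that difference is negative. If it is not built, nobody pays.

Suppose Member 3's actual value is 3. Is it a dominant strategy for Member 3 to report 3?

Yes

Check each profile of the others' reports and compare truth against every alternative report.
Others report (2, 2, 2): truth gives 0, best alternative gives 0.
Others report (2, 2, 3): truth gives 0, best alternative gives 0.
Others report (2, 2, 14): truth gives 0, best alternative gives 0.
Others report (2, 3, 2): truth gives 0, best alternative gives 0.
Others report (2, 3, 3): truth gives 0, best alternative gives 0.
Others report (2, 3, 14): truth gives 0, best alternative gives 0.
(Remaining 21 profiles checked similarly; truth is weakly best in each.)
In every case the truthful report is at least as good as any alternative, so it is a dominant strategy.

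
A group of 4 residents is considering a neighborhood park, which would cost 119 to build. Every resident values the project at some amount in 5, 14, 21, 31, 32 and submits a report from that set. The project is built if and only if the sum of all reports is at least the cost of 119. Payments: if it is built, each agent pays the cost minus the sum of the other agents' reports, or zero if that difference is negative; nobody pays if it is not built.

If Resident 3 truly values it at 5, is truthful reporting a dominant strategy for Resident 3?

Yes

Check each profile of the others' reports and compare truth against every alternative report.
Others report (5, 5, 5): truth gives 0, best alternative gives 0.
Others report (5, 5, 14): truth gives 0, best alternative gives 0.
Others report (5, 5, 21): truth gives 0, best alternative gives 0.
Others report (5, 5, 31): truth gives 0, best alternative gives 0.
Others report (5, 5, 32): truth gives 0, best alternative gives 0.
Others report (5, 14, 5): truth gives 0, best alternative gives 0.
(Remaining 119 profiles checked similarly; truth is weakly best in each.)
In every case the truthful report is at least as good as any alternative, so it is a dominant strategy.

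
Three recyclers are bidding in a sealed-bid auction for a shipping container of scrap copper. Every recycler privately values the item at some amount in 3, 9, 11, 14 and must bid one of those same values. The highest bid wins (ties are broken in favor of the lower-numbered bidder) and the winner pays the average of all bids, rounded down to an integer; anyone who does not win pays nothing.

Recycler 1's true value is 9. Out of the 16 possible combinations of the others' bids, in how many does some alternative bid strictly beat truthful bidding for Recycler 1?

Others bid (3, 3): truth gives 4; bid 3 gives 6 > 4. Violating.
Others bid (3, 11): truth gives 0; bid 11 gives 1 > 0. Violating.
Others bid (11, 3): truth gives 0; bid 11 gives 1 > 0. Violating.
Others bid (3, 9): truth gives 2; no alternative beats it.
Others bid (3, 14): truth gives 0; no alternative beats it.
(Checking all 16 profiles: 3 have a profitable deviation, 13 do not.)

3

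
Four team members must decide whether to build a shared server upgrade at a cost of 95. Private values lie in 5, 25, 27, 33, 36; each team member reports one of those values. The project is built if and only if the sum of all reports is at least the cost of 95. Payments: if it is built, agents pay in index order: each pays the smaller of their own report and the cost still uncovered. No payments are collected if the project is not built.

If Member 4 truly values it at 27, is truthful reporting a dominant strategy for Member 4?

Yes

Check each profile of the others' reports and compare truth against every alternative report.
Others report (25, 36, 36): truth gives 27, best alternative gives 27.
Others report (27, 33, 36): truth gives 27, best alternative gives 27.
Others report (27, 36, 33): truth gives 27, best alternative gives 27.
Others report (27, 36, 36): truth gives 27, best alternative gives 27.
Others report (33, 27, 36): truth gives 27, best alternative gives 27.
Others report (33, 33, 33): truth gives 27, best alternative gives 27.
(Remaining 119 profiles checked similarly; truth is weakly best in each.)
In every case the truthful report is at least as good as any alternative, so it is a dominant strategy.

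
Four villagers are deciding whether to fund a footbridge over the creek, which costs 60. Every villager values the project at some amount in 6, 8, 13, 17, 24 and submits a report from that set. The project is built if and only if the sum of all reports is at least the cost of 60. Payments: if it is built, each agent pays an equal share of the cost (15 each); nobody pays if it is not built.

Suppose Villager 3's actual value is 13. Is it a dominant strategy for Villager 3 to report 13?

Consider the case where Villager 1 reports 6, Villager 2 reports 17 and Villager 4 reports 24.
Truthful report 13: project built, pays 15, utility 13 - 15 = -2.
Report 6 instead: project not built, utility 0.
Since 0 > -2, reporting 6 is strictly better here, so truthful reporting is not dominant.

No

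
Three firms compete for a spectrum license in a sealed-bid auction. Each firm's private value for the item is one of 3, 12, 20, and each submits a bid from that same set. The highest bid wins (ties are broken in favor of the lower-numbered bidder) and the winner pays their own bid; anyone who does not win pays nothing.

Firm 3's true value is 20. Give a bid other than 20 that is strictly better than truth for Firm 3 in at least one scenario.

12

Suppose Firm 1 bids 3 and Firm 2 bids 3.
Bid 20: wins, pays 20, utility 20 - 20 = 0.
Bid 12: wins, pays 12, utility 20 - 12 = 8.
So bidding 12 beats truth here (8 > 0).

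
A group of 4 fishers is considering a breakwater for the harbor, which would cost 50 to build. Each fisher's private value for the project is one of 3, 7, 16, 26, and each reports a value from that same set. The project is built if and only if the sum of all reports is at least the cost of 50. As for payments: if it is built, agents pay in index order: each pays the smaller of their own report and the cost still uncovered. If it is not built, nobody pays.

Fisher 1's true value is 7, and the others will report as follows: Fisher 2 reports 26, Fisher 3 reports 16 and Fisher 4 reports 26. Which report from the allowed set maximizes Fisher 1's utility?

3

Report 3: project built, pays 3, utility 7 - 3 = 4.
Report 7: project built, pays 7, utility 7 - 7 = 0.
Report 16: project built, pays 16, utility 7 - 16 = -9.
Report 26: project built, pays 26, utility 7 - 26 = -19.
The best choice is 3 with utility 4.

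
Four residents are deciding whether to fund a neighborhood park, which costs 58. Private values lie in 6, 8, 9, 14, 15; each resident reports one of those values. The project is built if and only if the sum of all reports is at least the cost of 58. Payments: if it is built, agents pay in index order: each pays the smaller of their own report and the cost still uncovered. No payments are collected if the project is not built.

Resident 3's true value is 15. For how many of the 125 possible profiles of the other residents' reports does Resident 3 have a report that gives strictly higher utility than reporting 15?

4

Others report (14, 15, 15): truth gives 0; report 14 gives 1 > 0. Violating.
Others report (15, 14, 15): truth gives 0; report 14 gives 1 > 0. Violating.
Others report (15, 15, 14): truth gives 0; report 14 gives 1 > 0. Violating.
Others report (15, 15, 15): truth gives 0; report 14 gives 1 > 0. Violating.
Others report (6, 6, 6): truth gives 0; no alternative beats it.
Others report (6, 6, 8): truth gives 0; no alternative beats it.
(Checking all 125 profiles: 4 have a profitable deviation, 121 do not.)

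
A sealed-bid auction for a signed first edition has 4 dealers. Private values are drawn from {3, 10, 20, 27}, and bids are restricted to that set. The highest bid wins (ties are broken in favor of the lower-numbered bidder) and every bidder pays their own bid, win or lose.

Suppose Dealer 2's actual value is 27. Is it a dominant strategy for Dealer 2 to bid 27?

No

Consider the case where Dealer 1 bids 3, Dealer 3 bids 3 and Dealer 4 bids 3.
Truthful bid 27: wins, pays 27, utility 27 - 27 = 0.
Bid 10 instead: wins, pays 10, utility 27 - 10 = 17.
Since 17 > 0, bidding 10 is strictly better here, so truthful bidding is not dominant.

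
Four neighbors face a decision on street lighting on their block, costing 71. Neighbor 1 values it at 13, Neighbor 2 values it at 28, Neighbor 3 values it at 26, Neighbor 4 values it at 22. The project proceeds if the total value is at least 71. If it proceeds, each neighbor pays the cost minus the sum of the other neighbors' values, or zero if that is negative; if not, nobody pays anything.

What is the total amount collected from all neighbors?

Total value 89 ≥ cost 71, so it is built.
Neighbor 1: others sum to 76; max(0, 71 - 76) = 0.
Neighbor 2: others sum to 61; max(0, 71 - 61) = 10.
Neighbor 3: others sum to 63; max(0, 71 - 63) = 8.
Neighbor 4: others sum to 67; max(0, 71 - 67) = 4.
Total collected = 0 + 10 + 8 + 4 = 22.

22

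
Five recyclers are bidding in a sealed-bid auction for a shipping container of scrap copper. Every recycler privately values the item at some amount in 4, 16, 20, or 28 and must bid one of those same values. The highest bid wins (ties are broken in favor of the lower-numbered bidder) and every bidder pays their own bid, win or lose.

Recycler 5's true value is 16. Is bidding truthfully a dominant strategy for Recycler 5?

No

Consider the case where Recycler 1 bids 4, Recycler 2 bids 4, Recycler 3 bids 4 and Recycler 4 bids 16.
Truthful bid 16: loses but pays 16, utility -16.
Bid 4 instead: loses but pays 4, utility -4.
Since -4 > -16, bidding 4 is strictly better here, so truthful bidding is not dominant.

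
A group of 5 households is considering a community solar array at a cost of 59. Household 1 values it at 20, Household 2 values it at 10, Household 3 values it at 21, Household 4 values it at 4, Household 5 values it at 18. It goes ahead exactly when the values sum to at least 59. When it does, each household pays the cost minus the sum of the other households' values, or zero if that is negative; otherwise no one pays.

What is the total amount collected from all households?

Total value 73 ≥ cost 59, so it is built.
Household 1: others sum to 53; max(0, 59 - 53) = 6.
Household 2: others sum to 63; max(0, 59 - 63) = 0.
Household 3: others sum to 52; max(0, 59 - 52) = 7.
Household 4: others sum to 69; max(0, 59 - 69) = 0.
Household 5: others sum to 55; max(0, 59 - 55) = 4.
Total collected = 6 + 0 + 7 + 0 + 4 = 17.

17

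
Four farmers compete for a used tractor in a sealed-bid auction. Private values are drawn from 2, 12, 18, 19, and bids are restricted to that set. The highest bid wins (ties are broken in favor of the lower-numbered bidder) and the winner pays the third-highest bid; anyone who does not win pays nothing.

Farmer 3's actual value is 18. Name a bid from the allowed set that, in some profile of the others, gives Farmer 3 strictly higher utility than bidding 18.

19

Suppose Farmer 1 bids 2, Farmer 2 bids 2 and Farmer 4 bids 19.
Bid 18: loses, pays 0, utility 0.
Bid 19: wins, pays 2, utility 18 - 2 = 16.
So bidding 19 beats truth here (16 > 0).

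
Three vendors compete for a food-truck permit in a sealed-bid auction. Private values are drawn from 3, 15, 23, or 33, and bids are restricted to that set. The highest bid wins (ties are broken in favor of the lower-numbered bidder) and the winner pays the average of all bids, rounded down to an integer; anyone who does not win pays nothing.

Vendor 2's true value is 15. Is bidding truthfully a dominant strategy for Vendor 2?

No

Consider the case where Vendor 1 bids 15 and Vendor 3 bids 3.
Truthful bid 15: loses, pays 0, utility 0.
Bid 23 instead: wins, pays 13, utility 15 - 13 = 2.
Since 2 > 0, bidding 23 is strictly better here, so truthful bidding is not dominant.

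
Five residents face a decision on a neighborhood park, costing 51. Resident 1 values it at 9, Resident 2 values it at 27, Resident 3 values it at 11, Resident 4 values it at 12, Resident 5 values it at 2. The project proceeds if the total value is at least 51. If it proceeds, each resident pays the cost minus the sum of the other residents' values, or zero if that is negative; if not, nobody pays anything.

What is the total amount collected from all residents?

Total value 61 ≥ cost 51, so it is built.
Resident 1: others sum to 52; max(0, 51 - 52) = 0.
Resident 2: others sum to 34; max(0, 51 - 34) = 17.
Resident 3: others sum to 50; max(0, 51 - 50) = 1.
Resident 4: others sum to 49; max(0, 51 - 49) = 2.
Resident 5: others sum to 59; max(0, 51 - 59) = 0.
Total collected = 0 + 17 + 1 + 2 + 0 = 20.

20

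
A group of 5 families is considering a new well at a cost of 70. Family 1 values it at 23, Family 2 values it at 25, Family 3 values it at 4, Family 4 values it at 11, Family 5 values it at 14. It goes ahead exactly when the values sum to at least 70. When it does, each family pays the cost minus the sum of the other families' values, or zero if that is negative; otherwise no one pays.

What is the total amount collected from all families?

Total value 77 ≥ cost 70, so it is built.
Family 1: others sum to 54; max(0, 70 - 54) = 16.
Family 2: others sum to 52; max(0, 70 - 52) = 18.
Family 3: others sum to 73; max(0, 70 - 73) = 0.
Family 4: others sum to 66; max(0, 70 - 66) = 4.
Family 5: others sum to 63; max(0, 70 - 63) = 7.
Total collected = 16 + 18 + 0 + 4 + 7 = 45.

45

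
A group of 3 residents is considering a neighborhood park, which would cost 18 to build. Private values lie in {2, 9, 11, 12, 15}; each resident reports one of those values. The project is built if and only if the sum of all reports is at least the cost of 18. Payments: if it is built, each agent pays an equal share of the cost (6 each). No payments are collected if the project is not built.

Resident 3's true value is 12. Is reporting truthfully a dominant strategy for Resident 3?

No

Consider the case where Resident 1 reports 2 and Resident 2 reports 2.
Truthful report 12: project not built, utility 0.
Report 15 instead: project built, pays 6, utility 12 - 6 = 6.
Since 6 > 0, reporting 15 is strictly better here, so truthful reporting is not dominant.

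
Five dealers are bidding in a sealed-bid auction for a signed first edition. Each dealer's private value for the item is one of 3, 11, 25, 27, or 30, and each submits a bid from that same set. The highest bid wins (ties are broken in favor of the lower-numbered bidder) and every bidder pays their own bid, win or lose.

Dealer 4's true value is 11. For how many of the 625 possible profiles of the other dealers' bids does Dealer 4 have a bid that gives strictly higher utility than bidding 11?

623

Others bid (3, 3, 3, 25): truth gives -11; bid 3 gives -3 > -11. Violating.
Others bid (3, 3, 3, 27): truth gives -11; bid 3 gives -3 > -11. Violating.
Others bid (3, 3, 3, 30): truth gives -11; bid 3 gives -3 > -11. Violating.
Others bid (3, 3, 11, 3): truth gives -11; bid 3 gives -3 > -11. Violating.
Others bid (3, 3, 3, 3): truth gives 0; no alternative beats it.
Others bid (3, 3, 3, 11): truth gives 0; no alternative beats it.
(Checking all 625 profiles: 623 have a profitable deviation, 2 do not.)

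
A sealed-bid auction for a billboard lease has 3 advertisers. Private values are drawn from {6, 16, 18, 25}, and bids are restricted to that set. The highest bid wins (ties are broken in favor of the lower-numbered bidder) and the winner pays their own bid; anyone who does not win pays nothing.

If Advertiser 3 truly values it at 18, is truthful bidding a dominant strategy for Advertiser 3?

No

Consider the case where Advertiser 1 bids 6 and Advertiser 2 bids 6.
Truthful bid 18: wins, pays 18, utility 18 - 18 = 0.
Bid 16 instead: wins, pays 16, utility 18 - 16 = 2.
Since 2 > 0, bidding 16 is strictly better here, so truthful bidding is not dominant.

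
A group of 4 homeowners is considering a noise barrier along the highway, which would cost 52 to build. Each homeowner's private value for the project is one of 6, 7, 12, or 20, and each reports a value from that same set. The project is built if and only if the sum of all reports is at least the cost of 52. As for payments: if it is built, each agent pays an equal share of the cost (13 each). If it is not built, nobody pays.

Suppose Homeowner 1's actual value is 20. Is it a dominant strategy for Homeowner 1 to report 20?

Yes

Check each profile of the others' reports and compare truth against every alternative report.
Others report (6, 6, 20): truth gives 7, best alternative gives 0.
Others report (6, 7, 20): truth gives 7, best alternative gives 0.
Others report (6, 12, 20): truth gives 7, best alternative gives 0.
Others report (6, 20, 6): truth gives 7, best alternative gives 0.
Others report (6, 20, 7): truth gives 7, best alternative gives 0.
Others report (6, 20, 12): truth gives 7, best alternative gives 0.
(Remaining 58 profiles checked similarly; truth is weakly best in each.)
In every case the truthful report is at least as good as any alternative, so it is a dominant strategy.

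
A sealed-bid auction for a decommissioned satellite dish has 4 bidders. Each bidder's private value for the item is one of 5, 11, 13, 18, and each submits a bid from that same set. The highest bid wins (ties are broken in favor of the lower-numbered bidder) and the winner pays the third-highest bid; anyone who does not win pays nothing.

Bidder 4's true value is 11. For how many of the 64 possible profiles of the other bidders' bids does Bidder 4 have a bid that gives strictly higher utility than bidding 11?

Others bid (5, 5, 11): truth gives 0; bid 13 gives 6 > 0. Violating.
Others bid (5, 5, 13): truth gives 0; bid 18 gives 6 > 0. Violating.
Others bid (5, 11, 5): truth gives 0; bid 13 gives 6 > 0. Violating.
Others bid (5, 13, 5): truth gives 0; bid 18 gives 6 > 0. Violating.
Others bid (5, 5, 5): truth gives 6; no alternative beats it.
Others bid (5, 5, 18): truth gives 0; no alternative beats it.
(Checking all 64 profiles: 6 have a profitable deviation, 58 do not.)

6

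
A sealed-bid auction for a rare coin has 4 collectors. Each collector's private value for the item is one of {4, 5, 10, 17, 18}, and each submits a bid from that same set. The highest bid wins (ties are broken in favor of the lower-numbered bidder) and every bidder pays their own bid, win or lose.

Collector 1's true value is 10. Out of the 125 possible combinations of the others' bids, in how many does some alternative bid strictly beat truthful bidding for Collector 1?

Others bid (4, 4, 4): truth gives 0; bid 4 gives 6 > 0. Violating.
Others bid (4, 4, 5): truth gives 0; bid 5 gives 5 > 0. Violating.
Others bid (4, 4, 17): truth gives -10; bid 4 gives -4 > -10. Violating.
Others bid (4, 4, 18): truth gives -10; bid 4 gives -4 > -10. Violating.
Others bid (4, 4, 10): truth gives 0; no alternative beats it.
Others bid (4, 5, 10): truth gives 0; no alternative beats it.
(Checking all 125 profiles: 106 have a profitable deviation, 19 do not.)

106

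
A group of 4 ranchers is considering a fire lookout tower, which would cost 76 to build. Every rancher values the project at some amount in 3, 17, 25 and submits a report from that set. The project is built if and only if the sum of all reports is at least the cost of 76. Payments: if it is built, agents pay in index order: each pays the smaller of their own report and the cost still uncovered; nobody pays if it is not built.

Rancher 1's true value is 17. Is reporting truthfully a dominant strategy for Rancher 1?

Consider the case where Rancher 2 reports 25, Rancher 3 reports 25 and Rancher 4 reports 25.
Truthful report 17: project built, pays 17, utility 17 - 17 = 0.
Report 3 instead: project built, pays 3, utility 17 - 3 = 14.
Since 14 > 0, reporting 3 is strictly better here, so truthful reporting is not dominant.

No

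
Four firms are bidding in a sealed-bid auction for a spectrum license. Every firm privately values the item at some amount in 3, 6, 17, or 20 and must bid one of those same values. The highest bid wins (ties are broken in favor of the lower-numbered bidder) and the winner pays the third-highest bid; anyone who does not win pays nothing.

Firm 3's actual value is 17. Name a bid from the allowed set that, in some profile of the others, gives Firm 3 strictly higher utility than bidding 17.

Suppose Firm 1 bids 3, Firm 2 bids 3 and Firm 4 bids 20.
Bid 17: loses, pays 0, utility 0.
Bid 20: wins, pays 3, utility 17 - 3 = 14.
So bidding 20 beats truth here (14 > 0).

20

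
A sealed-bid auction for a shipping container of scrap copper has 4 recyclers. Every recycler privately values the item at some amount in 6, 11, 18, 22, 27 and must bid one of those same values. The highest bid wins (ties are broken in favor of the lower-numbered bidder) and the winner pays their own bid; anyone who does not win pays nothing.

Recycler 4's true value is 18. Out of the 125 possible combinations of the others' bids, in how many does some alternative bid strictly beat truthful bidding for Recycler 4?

Others bid (6, 6, 6): truth gives 0; bid 11 gives 7 > 0. Violating.
Others bid (6, 6, 11): truth gives 0; no alternative beats it.
Others bid (6, 6, 18): truth gives 0; no alternative beats it.
(Checking all 125 profiles: 1 has a profitable deviation, 124 do not.)

1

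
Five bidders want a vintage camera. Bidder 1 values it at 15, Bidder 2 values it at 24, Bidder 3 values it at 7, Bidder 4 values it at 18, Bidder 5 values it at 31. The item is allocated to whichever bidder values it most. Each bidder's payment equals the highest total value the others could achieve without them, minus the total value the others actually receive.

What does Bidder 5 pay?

Bidder 5 has the highest value and receives the item.
Without Bidder 5, the item would go to the next-highest value, 24, so the others could achieve 24.
With Bidder 5 present and winning, the others receive nothing, so their total is 0.
Payment = 24 - 0 = 24.

24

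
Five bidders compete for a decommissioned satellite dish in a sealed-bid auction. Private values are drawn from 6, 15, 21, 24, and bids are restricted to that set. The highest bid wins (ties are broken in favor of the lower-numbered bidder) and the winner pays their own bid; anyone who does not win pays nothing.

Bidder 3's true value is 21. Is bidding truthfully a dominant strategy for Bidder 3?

Consider the case where Bidder 1 bids 6, Bidder 2 bids 6, Bidder 4 bids 6 and Bidder 5 bids 6.
Truthful bid 21: wins, pays 21, utility 21 - 21 = 0.
Bid 15 instead: wins, pays 15, utility 21 - 15 = 6.
Since 6 > 0, bidding 15 is strictly better here, so truthful bidding is not dominant.

No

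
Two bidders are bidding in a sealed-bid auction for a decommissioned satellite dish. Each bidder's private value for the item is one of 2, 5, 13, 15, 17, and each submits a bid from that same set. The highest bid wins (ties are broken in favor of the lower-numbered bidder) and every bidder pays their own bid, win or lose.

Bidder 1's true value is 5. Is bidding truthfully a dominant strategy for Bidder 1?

No

Consider the case where Bidder 2 bids 2.
Truthful bid 5: wins, pays 5, utility 5 - 5 = 0.
Bid 2 instead: wins, pays 2, utility 5 - 2 = 3.
Since 3 > 0, bidding 2 is strictly better here, so truthful bidding is not dominant.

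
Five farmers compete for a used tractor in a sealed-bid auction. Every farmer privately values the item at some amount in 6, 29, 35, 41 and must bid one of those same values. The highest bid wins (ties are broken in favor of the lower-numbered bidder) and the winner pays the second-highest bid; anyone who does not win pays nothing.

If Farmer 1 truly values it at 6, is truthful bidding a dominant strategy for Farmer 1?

Yes

Check each profile of the others' bids and compare truth against every alternative bid.
Others bid (6, 6, 6, 29): truth gives 0, best alternative gives -23.
Others bid (6, 6, 29, 6): truth gives 0, best alternative gives -23.
Others bid (6, 6, 29, 29): truth gives 0, best alternative gives -23.
Others bid (6, 29, 6, 6): truth gives 0, best alternative gives -23.
Others bid (6, 29, 6, 29): truth gives 0, best alternative gives -23.
Others bid (6, 29, 29, 6): truth gives 0, best alternative gives -23.
(Remaining 250 profiles checked similarly; truth is weakly best in each.)
In every case the truthful bid is at least as good as any alternative, so it is a dominant strategy.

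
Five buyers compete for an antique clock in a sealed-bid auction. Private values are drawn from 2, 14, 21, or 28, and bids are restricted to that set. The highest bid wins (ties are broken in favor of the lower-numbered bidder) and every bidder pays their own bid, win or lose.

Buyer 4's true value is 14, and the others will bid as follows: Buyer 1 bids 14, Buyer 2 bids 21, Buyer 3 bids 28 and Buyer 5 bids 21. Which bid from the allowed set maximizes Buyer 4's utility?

2

Bid 2: loses but pays 2, utility -2.
Bid 14: loses but pays 14, utility -14.
Bid 21: loses but pays 21, utility -21.
Bid 28: loses but pays 28, utility -28.
The best choice is 2 with utility -2.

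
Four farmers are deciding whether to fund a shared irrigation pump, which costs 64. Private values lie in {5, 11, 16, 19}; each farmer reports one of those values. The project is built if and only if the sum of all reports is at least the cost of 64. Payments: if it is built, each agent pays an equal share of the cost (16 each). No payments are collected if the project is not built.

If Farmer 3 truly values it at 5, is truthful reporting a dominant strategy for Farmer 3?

Yes

Check each profile of the others' reports and compare truth against every alternative report.
Others report (16, 19, 19): truth gives 0, best alternative gives -11.
Others report (19, 16, 19): truth gives 0, best alternative gives -11.
Others report (19, 19, 16): truth gives 0, best alternative gives -11.
Others report (19, 19, 19): truth gives 0, best alternative gives -11.
Others report (5, 5, 5): truth gives 0, best alternative gives 0.
Others report (5, 5, 11): truth gives 0, best alternative gives 0.
(Remaining 58 profiles checked similarly; truth is weakly best in each.)
In every case the truthful report is at least as good as any alternative, so it is a dominant strategy.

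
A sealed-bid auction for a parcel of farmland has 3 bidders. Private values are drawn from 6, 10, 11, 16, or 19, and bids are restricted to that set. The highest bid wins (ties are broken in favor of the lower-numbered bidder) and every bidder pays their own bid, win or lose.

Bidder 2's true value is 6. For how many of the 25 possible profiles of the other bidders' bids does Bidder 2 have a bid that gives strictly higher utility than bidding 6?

Others bid (6, 6): truth gives -6; bid 10 gives -4 > -6. Violating.
Others bid (6, 10): truth gives -6; bid 10 gives -4 > -6. Violating.
Others bid (6, 11): truth gives -6; bid 11 gives -5 > -6. Violating.
Others bid (10, 6): truth gives -6; bid 11 gives -5 > -6. Violating.
Others bid (6, 16): truth gives -6; no alternative beats it.
Others bid (6, 19): truth gives -6; no alternative beats it.
(Checking all 25 profiles: 6 have a profitable deviation, 19 do not.)

6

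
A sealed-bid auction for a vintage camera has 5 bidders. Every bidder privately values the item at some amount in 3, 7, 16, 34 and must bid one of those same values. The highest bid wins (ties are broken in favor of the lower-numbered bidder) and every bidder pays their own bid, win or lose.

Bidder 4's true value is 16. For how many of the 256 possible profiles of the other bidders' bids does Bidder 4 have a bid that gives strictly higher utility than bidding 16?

Others bid (3, 3, 3, 3): truth gives 0; bid 7 gives 9 > 0. Violating.
Others bid (3, 3, 3, 7): truth gives 0; bid 7 gives 9 > 0. Violating.
Others bid (3, 3, 3, 34): truth gives -16; bid 3 gives -3 > -16. Violating.
Others bid (3, 3, 7, 34): truth gives -16; bid 3 gives -3 > -16. Violating.
Others bid (3, 3, 3, 16): truth gives 0; no alternative beats it.
Others bid (3, 3, 7, 3): truth gives 0; no alternative beats it.
(Checking all 256 profiles: 234 have a profitable deviation, 22 do not.)

234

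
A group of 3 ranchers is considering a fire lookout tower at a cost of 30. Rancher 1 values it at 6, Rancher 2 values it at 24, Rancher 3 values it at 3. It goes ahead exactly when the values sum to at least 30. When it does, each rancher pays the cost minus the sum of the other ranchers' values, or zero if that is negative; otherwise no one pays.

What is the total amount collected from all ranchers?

Total value 33 ≥ cost 30, so it is built.
Rancher 1: others sum to 27; max(0, 30 - 27) = 3.
Rancher 2: others sum to 9; max(0, 30 - 9) = 21.
Rancher 3: others sum to 30; max(0, 30 - 30) = 0.
Total collected = 3 + 21 + 0 = 24.

24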